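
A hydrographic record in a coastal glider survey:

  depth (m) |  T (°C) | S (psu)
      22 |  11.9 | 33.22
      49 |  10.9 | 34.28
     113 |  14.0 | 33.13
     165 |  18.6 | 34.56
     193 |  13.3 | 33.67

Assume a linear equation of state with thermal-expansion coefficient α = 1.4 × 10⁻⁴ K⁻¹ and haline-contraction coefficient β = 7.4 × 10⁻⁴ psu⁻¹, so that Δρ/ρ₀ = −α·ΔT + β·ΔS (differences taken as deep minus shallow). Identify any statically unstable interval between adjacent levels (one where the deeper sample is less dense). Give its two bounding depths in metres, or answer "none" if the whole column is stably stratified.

49–113 m

Evaluate Δρ/ρ₀ = −αΔT + βΔS across each adjacent pair:
  22–49 m: −αΔT+βΔS = −(1.4 × 10⁻⁴)(-1.0)+(7.4 × 10⁻⁴)(+1.06) = 9.2 × 10⁻⁴ → stable
  49–113 m: −αΔT+βΔS = −(1.4 × 10⁻⁴)(+3.1)+(7.4 × 10⁻⁴)(-1.15) = -1.3 × 10⁻³ → UNSTABLE
  113–165 m: −αΔT+βΔS = −(1.4 × 10⁻⁴)(+4.6)+(7.4 × 10⁻⁴)(+1.43) = 4.1 × 10⁻⁴ → stable
  165–193 m: −αΔT+βΔS = −(1.4 × 10⁻⁴)(-5.3)+(7.4 × 10⁻⁴)(-0.89) = 8.3 × 10⁻⁵ → stable
The 49–113 m interval has Δρ < 0: lighter water underlies denser water.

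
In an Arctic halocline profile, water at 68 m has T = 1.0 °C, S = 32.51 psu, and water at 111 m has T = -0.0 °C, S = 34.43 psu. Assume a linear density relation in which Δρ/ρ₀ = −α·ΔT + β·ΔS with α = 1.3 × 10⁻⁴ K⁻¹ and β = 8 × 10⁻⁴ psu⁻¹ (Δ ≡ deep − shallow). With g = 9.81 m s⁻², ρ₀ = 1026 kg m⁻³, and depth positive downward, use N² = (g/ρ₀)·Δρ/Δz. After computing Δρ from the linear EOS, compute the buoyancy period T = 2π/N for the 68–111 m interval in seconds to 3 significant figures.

322 s

ΔT = -1.0 K, ΔS = +1.92 psu (deep − shallow).
Δρ/ρ₀ = −αΔT + βΔS = 1.30 × 10⁻⁴ + 1.536 × 10⁻³ = 1.666 × 10⁻³, so Δρ ≈ 1.709 kg m⁻³.
N² = (g/ρ₀)·Δρ/Δz = g·(Δρ/ρ₀)/Δz = 9.81 × 1.666 × 10⁻³ / 43 = 3.8008 × 10⁻⁴ s⁻².
N = √(3.8008 × 10⁻⁴) = 0.019496 rad s⁻¹ → T = 2π/N = 322.28 s ≈ 322 s.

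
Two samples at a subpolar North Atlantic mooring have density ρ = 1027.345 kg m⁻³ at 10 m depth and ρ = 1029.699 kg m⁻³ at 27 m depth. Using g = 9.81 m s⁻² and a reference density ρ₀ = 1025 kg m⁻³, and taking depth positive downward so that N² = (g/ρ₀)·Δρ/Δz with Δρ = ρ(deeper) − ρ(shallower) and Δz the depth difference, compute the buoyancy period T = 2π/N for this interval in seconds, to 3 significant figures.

173 s

Δρ = 1029.699 − 1027.345 = 2.354 kg m⁻³ over Δz = 27 − 10 = 17 m.
N² = (9.81/1025) × (2.354/17) = 1.3253 × 10⁻³ s⁻².
N = √(1.3253 × 10⁻³) = 0.036405 rad s⁻¹, so T = 2π/N = 172.59 s ≈ 173 s.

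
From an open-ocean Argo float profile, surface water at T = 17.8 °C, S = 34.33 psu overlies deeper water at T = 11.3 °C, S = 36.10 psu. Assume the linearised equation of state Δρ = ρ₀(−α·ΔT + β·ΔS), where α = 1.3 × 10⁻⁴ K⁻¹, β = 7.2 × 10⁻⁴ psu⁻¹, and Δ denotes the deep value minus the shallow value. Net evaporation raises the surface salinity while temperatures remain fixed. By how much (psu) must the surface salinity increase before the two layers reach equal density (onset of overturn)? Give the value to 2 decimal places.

2.94 psu

Neutral buoyancy requires −α(T_deep − T_surf) + β(S_deep − S_surf′) = 0.
S_surf′ = S_deep − (α/β)·ΔT = 36.10 − (1.3 × 10⁻⁴/7.2 × 10⁻⁴)·(-6.5) = 37.2736 psu.
Increase required: 37.2736 − 34.33 = 2.9436 psu.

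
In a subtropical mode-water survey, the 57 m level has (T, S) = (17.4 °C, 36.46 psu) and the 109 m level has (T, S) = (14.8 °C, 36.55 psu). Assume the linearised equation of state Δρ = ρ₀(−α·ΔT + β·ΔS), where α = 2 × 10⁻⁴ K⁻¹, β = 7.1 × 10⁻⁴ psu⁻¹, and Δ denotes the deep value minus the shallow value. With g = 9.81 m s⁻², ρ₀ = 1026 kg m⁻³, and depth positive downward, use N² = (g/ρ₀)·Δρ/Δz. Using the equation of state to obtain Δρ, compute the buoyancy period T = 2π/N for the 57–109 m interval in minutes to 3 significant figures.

ΔT = -2.6 K, ΔS = +0.09 psu (deep − shallow).
Δρ/ρ₀ = −αΔT + βΔS = 5.20 × 10⁻⁴ + 6.39 × 10⁻⁵ = 5.839 × 10⁻⁴, so Δρ ≈ 0.5991 kg m⁻³.
N² = (g/ρ₀)·Δρ/Δz = g·(Δρ/ρ₀)/Δz = 9.81 × 5.839 × 10⁻⁴ / 52 = 1.1015 × 10⁻⁴ s⁻².
N = √(1.1015 × 10⁻⁴) = 0.010495 rad s⁻¹ → T = 2π/N = 598.68 s = 9.9780 min ≈ 9.98 min.

9.98 min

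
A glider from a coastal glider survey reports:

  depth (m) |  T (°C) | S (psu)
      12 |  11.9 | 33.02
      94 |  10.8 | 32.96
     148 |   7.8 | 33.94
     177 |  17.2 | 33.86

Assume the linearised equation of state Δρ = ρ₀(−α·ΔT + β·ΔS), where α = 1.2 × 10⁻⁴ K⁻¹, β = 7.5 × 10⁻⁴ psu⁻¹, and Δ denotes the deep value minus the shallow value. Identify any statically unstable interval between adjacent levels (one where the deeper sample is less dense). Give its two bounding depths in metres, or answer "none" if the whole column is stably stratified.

148–177 m

Evaluate Δρ/ρ₀ = −αΔT + βΔS across each adjacent pair:
  12–94 m: −αΔT+βΔS = −(1.2 × 10⁻⁴)(-1.1)+(7.5 × 10⁻⁴)(-0.06) = 8.7 × 10⁻⁵ → stable
  94–148 m: −αΔT+βΔS = −(1.2 × 10⁻⁴)(-3.0)+(7.5 × 10⁻⁴)(+0.98) = 1.1 × 10⁻³ → stable
  148–177 m: −αΔT+βΔS = −(1.2 × 10⁻⁴)(+9.4)+(7.5 × 10⁻⁴)(-0.08) = -1.2 × 10⁻³ → UNSTABLE
The 148–177 m interval has Δρ < 0: lighter water underlies denser water.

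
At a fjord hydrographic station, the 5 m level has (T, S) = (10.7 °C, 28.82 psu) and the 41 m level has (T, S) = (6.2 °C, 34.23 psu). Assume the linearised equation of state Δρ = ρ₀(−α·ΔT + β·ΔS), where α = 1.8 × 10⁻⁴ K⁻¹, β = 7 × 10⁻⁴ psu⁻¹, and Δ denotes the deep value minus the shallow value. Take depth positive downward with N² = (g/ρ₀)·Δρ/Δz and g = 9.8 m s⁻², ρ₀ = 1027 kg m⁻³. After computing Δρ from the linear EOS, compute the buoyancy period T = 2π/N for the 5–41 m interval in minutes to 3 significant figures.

2.96 min

ΔT = -4.5 K, ΔS = +5.41 psu (deep − shallow).
Δρ/ρ₀ = −αΔT + βΔS = 8.10 × 10⁻⁴ + 3.787 × 10⁻³ = 4.597 × 10⁻³, so Δρ ≈ 4.721 kg m⁻³.
N² = (g/ρ₀)·Δρ/Δz = g·(Δρ/ρ₀)/Δz = 9.8 × 4.597 × 10⁻³ / 36 = 1.2514 × 10⁻³ s⁻².
N = √(1.2514 × 10⁻³) = 0.035375 rad s⁻¹ → T = 2π/N = 177.62 s = 2.9603 min ≈ 2.96 min.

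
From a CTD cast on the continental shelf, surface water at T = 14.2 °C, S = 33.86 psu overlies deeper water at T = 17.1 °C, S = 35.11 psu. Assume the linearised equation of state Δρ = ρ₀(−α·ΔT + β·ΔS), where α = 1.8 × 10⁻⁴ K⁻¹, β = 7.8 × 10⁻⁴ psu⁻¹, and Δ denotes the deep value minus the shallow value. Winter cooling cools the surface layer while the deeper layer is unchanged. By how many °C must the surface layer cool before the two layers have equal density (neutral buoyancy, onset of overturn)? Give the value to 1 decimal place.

2.5 °C

Neutral buoyancy requires Δρ = 0, i.e. −α(T_deep − T_surf′) + β(S_deep − S_surf) = 0.
T_surf′ = T_deep − (β/α)·ΔS = 17.1 − (7.8 × 10⁻⁴/1.8 × 10⁻⁴)·(+1.25) = 11.683 °C.
Cooling required: 14.2 − (11.683) = 2.517 °C.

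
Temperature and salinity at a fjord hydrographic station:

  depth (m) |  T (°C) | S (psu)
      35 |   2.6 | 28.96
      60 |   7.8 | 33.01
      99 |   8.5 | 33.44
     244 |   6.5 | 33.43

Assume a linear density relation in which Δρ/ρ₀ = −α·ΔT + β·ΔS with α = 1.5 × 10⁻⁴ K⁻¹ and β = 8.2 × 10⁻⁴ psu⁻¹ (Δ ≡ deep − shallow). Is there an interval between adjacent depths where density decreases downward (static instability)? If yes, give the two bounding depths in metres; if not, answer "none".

Evaluate Δρ/ρ₀ = −αΔT + βΔS across each adjacent pair:
  35–60 m: −αΔT+βΔS = −(1.5 × 10⁻⁴)(+5.2)+(8.2 × 10⁻⁴)(+4.05) = 2.5 × 10⁻³ → stable
  60–99 m: −αΔT+βΔS = −(1.5 × 10⁻⁴)(+0.7)+(8.2 × 10⁻⁴)(+0.43) = 2.5 × 10⁻⁴ → stable
  99–244 m: −αΔT+βΔS = −(1.5 × 10⁻⁴)(-2.0)+(8.2 × 10⁻⁴)(-0.01) = 2.9 × 10⁻⁴ → stable
Every interval has Δρ > 0: the column is stably stratified throughout.

none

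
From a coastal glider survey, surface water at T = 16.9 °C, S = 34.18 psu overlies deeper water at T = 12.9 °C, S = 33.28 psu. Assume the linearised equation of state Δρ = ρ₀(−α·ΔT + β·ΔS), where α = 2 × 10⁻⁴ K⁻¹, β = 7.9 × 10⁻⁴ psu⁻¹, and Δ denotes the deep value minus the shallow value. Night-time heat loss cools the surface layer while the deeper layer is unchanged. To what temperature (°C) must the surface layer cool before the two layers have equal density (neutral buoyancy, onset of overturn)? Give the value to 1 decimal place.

16.5 °C

Neutral buoyancy requires Δρ = 0, i.e. −α(T_deep − T_surf′) + β(S_deep − S_surf) = 0.
T_surf′ = T_deep − (β/α)·ΔS = 12.9 − (7.9 × 10⁻⁴/2 × 10⁻⁴)·(-0.90) = 16.455 °C.
Cooling required: 16.9 − (16.455) = 0.445 °C.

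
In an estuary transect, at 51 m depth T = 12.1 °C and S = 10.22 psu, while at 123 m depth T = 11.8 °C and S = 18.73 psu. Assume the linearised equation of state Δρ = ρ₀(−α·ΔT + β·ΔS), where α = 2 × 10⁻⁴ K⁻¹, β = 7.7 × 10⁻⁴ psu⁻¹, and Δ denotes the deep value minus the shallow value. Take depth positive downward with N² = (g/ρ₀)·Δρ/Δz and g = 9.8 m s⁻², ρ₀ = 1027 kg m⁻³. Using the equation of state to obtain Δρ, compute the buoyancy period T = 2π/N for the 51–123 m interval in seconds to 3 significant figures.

209 s

ΔT = -0.3 K, ΔS = +8.51 psu (deep − shallow).
Δρ/ρ₀ = −αΔT + βΔS = 6.00 × 10⁻⁵ + 6.5527 × 10⁻³ = 6.6127 × 10⁻³, so Δρ ≈ 6.791 kg m⁻³.
N² = (g/ρ₀)·Δρ/Δz = g·(Δρ/ρ₀)/Δz = 9.8 × 6.6127 × 10⁻³ / 72 = 9.0006 × 10⁻⁴ s⁻².
N = √(9.0006 × 10⁻⁴) = 0.030001 rad s⁻¹ → T = 2π/N = 209.43 s ≈ 209 s.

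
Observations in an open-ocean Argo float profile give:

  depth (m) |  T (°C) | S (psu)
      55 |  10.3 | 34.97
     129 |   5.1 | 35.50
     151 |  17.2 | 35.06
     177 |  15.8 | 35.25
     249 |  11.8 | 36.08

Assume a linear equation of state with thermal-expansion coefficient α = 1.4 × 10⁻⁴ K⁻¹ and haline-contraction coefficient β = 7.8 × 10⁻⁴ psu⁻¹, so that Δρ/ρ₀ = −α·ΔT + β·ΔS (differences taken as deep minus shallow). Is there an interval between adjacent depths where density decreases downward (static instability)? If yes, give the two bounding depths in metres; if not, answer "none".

129–151 m

Evaluate Δρ/ρ₀ = −αΔT + βΔS across each adjacent pair:
  55–129 m: −αΔT+βΔS = −(1.4 × 10⁻⁴)(-5.2)+(7.8 × 10⁻⁴)(+0.53) = 1.1 × 10⁻³ → stable
  129–151 m: −αΔT+βΔS = −(1.4 × 10⁻⁴)(+12.1)+(7.8 × 10⁻⁴)(-0.44) = -2.0 × 10⁻³ → UNSTABLE
  151–177 m: −αΔT+βΔS = −(1.4 × 10⁻⁴)(-1.4)+(7.8 × 10⁻⁴)(+0.19) = 3.4 × 10⁻⁴ → stable
  177–249 m: −αΔT+βΔS = −(1.4 × 10⁻⁴)(-4.0)+(7.8 × 10⁻⁴)(+0.83) = 1.2 × 10⁻³ → stable
The 129–151 m interval has Δρ < 0: lighter water underlies denser water.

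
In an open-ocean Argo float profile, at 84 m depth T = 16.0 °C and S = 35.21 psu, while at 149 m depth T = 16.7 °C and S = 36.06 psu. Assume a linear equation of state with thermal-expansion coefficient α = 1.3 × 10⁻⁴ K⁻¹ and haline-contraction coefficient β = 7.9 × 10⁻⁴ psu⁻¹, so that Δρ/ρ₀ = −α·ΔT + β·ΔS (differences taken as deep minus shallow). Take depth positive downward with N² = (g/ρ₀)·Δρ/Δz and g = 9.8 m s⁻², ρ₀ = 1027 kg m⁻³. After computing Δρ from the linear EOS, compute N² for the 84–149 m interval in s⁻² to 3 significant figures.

ΔT = +0.7 K, ΔS = +0.85 psu (deep − shallow).
Δρ/ρ₀ = −αΔT + βΔS = -9.10 × 10⁻⁵ + 6.715 × 10⁻⁴ = 5.805 × 10⁻⁴, so Δρ ≈ 0.5962 kg m⁻³.
N² = (g/ρ₀)·Δρ/Δz = g·(Δρ/ρ₀)/Δz = 9.8 × 5.805 × 10⁻⁴ / 65 = 8.7522 × 10⁻⁵ s⁻² ≈ 8.75 × 10⁻⁵ s⁻².

8.75 × 10⁻⁵ s⁻²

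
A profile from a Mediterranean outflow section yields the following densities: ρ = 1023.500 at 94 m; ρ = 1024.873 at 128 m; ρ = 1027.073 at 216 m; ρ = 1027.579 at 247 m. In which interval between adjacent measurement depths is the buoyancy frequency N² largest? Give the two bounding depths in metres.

Compute the density gradient over each adjacent pair:
  94–128 m: Δρ/Δz = 1.373/34 = 0.040 kg m⁻⁴
  128–216 m: Δρ/Δz = 2.200/88 = 0.025 kg m⁻⁴
  216–247 m: Δρ/Δz = 0.506/31 = 0.016 kg m⁻⁴
The largest gradient is in the 94–128 m interval — the pycnocline.

94–128 m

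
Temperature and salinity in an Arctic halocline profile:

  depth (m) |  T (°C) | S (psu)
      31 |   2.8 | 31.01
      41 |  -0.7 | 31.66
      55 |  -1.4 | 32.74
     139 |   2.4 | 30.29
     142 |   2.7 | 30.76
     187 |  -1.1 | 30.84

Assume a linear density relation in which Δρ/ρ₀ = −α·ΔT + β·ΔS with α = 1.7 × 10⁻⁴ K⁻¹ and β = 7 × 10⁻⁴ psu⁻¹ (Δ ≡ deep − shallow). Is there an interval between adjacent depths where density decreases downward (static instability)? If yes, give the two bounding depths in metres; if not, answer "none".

55–139 m

Evaluate Δρ/ρ₀ = −αΔT + βΔS across each adjacent pair:
  31–41 m: −αΔT+βΔS = −(1.7 × 10⁻⁴)(-3.5)+(7 × 10⁻⁴)(+0.65) = 1.1 × 10⁻³ → stable
  41–55 m: −αΔT+βΔS = −(1.7 × 10⁻⁴)(-0.7)+(7 × 10⁻⁴)(+1.08) = 8.8 × 10⁻⁴ → stable
  55–139 m: −αΔT+βΔS = −(1.7 × 10⁻⁴)(+3.8)+(7 × 10⁻⁴)(-2.45) = -2.4 × 10⁻³ → UNSTABLE
  139–142 m: −αΔT+βΔS = −(1.7 × 10⁻⁴)(+0.3)+(7 × 10⁻⁴)(+0.47) = 2.8 × 10⁻⁴ → stable
  142–187 m: −αΔT+βΔS = −(1.7 × 10⁻⁴)(-3.8)+(7 × 10⁻⁴)(+0.08) = 7.0 × 10⁻⁴ → stable
The 55–139 m interval has Δρ < 0: lighter water underlies denser water.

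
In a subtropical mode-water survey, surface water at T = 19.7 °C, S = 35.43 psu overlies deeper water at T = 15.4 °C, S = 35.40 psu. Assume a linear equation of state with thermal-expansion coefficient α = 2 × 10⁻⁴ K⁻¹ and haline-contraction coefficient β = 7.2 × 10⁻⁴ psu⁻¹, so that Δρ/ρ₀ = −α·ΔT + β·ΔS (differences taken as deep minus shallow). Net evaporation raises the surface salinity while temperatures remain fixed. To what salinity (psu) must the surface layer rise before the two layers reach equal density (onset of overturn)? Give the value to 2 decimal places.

36.59 psu

Neutral buoyancy requires −α(T_deep − T_surf) + β(S_deep − S_surf′) = 0.
S_surf′ = S_deep − (α/β)·ΔT = 35.40 − (2 × 10⁻⁴/7.2 × 10⁻⁴)·(-4.3) = 36.5944 psu.
Increase required: 36.5944 − 35.43 = 1.1644 psu.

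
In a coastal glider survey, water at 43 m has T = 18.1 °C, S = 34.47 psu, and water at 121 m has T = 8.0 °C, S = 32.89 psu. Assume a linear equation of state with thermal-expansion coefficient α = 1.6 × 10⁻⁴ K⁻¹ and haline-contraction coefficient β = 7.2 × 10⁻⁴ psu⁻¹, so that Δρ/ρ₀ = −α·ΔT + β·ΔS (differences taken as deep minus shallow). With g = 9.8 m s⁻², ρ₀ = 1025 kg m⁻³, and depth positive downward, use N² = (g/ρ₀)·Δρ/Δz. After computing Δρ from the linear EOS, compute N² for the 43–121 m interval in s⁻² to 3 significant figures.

6.01 × 10⁻⁵ s⁻²

ΔT = -10.1 K, ΔS = -1.58 psu (deep − shallow).
Δρ/ρ₀ = −αΔT + βΔS = 1.616 × 10⁻³ − 1.1376 × 10⁻³ = 4.784 × 10⁻⁴, so Δρ ≈ 0.4904 kg m⁻³.
N² = (g/ρ₀)·Δρ/Δz = g·(Δρ/ρ₀)/Δz = 9.8 × 4.784 × 10⁻⁴ / 78 = 6.0107 × 10⁻⁵ s⁻² ≈ 6.01 × 10⁻⁵ s⁻².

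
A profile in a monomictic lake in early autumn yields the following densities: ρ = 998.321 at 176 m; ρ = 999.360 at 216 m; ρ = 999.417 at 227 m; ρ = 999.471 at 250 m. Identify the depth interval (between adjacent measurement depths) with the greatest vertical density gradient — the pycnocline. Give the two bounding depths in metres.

Compute the density gradient over each adjacent pair:
  176–216 m: Δρ/Δz = 1.039/40 = 0.026 kg m⁻⁴
  216–227 m: Δρ/Δz = 0.057/11 = 5.2 × 10⁻³ kg m⁻⁴
  227–250 m: Δρ/Δz = 0.054/23 = 2.3 × 10⁻³ kg m⁻⁴
The largest gradient is in the 176–216 m interval — the pycnocline.

176–216 m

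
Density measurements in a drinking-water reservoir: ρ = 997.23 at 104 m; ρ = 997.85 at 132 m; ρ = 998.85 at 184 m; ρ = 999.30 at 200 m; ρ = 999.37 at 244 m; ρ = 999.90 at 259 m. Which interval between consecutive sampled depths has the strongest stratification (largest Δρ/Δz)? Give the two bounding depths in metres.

244–259 m

Compute the density gradient over each adjacent pair:
  104–132 m: Δρ/Δz = 0.62/28 = 0.022 kg m⁻⁴
  132–184 m: Δρ/Δz = 1.00/52 = 0.019 kg m⁻⁴
  184–200 m: Δρ/Δz = 0.45/16 = 0.028 kg m⁻⁴
  200–244 m: Δρ/Δz = 0.07/44 = 1.6 × 10⁻³ kg m⁻⁴
  244–259 m: Δρ/Δz = 0.53/15 = 0.035 kg m⁻⁴
The largest gradient is in the 244–259 m interval — the pycnocline.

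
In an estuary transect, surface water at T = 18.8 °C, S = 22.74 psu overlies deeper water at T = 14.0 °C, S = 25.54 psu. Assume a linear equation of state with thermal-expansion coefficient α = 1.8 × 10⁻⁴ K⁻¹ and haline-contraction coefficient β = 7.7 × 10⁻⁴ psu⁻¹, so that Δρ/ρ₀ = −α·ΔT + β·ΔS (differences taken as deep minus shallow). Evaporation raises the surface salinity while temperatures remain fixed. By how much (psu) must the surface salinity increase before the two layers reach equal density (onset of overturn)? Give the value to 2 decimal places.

Neutral buoyancy requires −α(T_deep − T_surf) + β(S_deep − S_surf′) = 0.
S_surf′ = S_deep − (α/β)·ΔT = 25.54 − (1.8 × 10⁻⁴/7.7 × 10⁻⁴)·(-4.8) = 26.6621 psu.
Increase required: 26.6621 − 22.74 = 3.9221 psu.

3.92 psu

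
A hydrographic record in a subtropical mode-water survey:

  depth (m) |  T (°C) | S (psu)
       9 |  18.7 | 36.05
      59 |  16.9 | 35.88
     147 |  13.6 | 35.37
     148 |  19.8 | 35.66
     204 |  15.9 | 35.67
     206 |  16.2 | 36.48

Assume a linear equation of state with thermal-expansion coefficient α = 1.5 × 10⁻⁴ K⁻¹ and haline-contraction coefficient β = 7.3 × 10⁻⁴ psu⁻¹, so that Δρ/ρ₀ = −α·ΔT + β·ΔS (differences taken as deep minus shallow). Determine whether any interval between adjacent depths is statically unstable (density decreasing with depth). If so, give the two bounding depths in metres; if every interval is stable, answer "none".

Evaluate Δρ/ρ₀ = −αΔT + βΔS across each adjacent pair:
  9–59 m: −αΔT+βΔS = −(1.5 × 10⁻⁴)(-1.8)+(7.3 × 10⁻⁴)(-0.17) = 1.5 × 10⁻⁴ → stable
  59–147 m: −αΔT+βΔS = −(1.5 × 10⁻⁴)(-3.3)+(7.3 × 10⁻⁴)(-0.51) = 1.2 × 10⁻⁴ → stable
  147–148 m: −αΔT+βΔS = −(1.5 × 10⁻⁴)(+6.2)+(7.3 × 10⁻⁴)(+0.29) = -7.2 × 10⁻⁴ → UNSTABLE
  148–204 m: −αΔT+βΔS = −(1.5 × 10⁻⁴)(-3.9)+(7.3 × 10⁻⁴)(+0.01) = 5.9 × 10⁻⁴ → stable
  204–206 m: −αΔT+βΔS = −(1.5 × 10⁻⁴)(+0.3)+(7.3 × 10⁻⁴)(+0.81) = 5.5 × 10⁻⁴ → stable
The 147–148 m interval has Δρ < 0: lighter water underlies denser water.

147–148 m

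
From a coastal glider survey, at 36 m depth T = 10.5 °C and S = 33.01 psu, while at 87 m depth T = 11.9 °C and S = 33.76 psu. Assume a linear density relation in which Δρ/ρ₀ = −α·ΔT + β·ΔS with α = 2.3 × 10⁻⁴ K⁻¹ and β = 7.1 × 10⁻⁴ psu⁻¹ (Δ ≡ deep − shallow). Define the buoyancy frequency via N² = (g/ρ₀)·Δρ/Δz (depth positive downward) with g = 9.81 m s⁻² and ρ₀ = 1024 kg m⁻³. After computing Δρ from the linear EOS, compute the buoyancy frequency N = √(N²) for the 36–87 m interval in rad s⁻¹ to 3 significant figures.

ΔT = +1.4 K, ΔS = +0.75 psu (deep − shallow).
Δρ/ρ₀ = −αΔT + βΔS = -3.22 × 10⁻⁴ + 5.325 × 10⁻⁴ = 2.105 × 10⁻⁴, so Δρ ≈ 0.2156 kg m⁻³.
N² = (g/ρ₀)·Δρ/Δz = g·(Δρ/ρ₀)/Δz = 9.81 × 2.105 × 10⁻⁴ / 51 = 4.0490 × 10⁻⁵ s⁻².
N = √(4.0490 × 10⁻⁵) = 6.3632 × 10⁻³ rad s⁻¹ ≈ 6.36 × 10⁻³ rad s⁻¹.

6.36 × 10⁻³ rad s⁻¹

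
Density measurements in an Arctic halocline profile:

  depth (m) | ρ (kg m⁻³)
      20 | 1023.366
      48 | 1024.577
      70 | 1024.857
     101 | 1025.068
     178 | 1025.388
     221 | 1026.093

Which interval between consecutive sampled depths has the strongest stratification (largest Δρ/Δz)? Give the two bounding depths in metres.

Compute the density gradient over each adjacent pair:
  20–48 m: Δρ/Δz = 1.211/28 = 0.043 kg m⁻⁴
  48–70 m: Δρ/Δz = 0.280/22 = 0.013 kg m⁻⁴
  70–101 m: Δρ/Δz = 0.211/31 = 6.8 × 10⁻³ kg m⁻⁴
  101–178 m: Δρ/Δz = 0.320/77 = 4.2 × 10⁻³ kg m⁻⁴
  178–221 m: Δρ/Δz = 0.705/43 = 0.016 kg m⁻⁴
The largest gradient is in the 20–48 m interval — the pycnocline.

20–48 m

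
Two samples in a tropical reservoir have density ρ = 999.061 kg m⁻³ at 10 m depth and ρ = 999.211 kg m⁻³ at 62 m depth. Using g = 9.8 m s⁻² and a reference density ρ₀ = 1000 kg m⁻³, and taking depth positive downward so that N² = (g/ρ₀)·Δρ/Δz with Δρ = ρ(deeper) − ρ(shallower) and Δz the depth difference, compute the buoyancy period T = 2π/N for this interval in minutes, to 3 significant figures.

Δρ = 999.211 − 999.061 = 0.150 kg m⁻³ over Δz = 62 − 10 = 52 m.
N² = (9.8/1000) × (0.150/52) = 2.8269 × 10⁻⁵ s⁻².
N = √(2.8269 × 10⁻⁵) = 5.3169 × 10⁻³ rad s⁻¹, so T = 2π/N = 1.1817 × 10³ s = 19.695 min ≈ 19.7 min.

19.7 min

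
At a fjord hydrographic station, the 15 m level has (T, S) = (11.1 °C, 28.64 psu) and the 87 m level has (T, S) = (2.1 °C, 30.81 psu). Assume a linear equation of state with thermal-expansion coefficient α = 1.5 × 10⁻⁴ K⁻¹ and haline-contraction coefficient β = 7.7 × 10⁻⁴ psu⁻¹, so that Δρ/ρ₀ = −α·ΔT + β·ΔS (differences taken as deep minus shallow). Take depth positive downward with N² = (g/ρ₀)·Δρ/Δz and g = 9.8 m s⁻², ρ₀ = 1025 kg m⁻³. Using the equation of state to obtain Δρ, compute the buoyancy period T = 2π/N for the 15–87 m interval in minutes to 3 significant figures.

ΔT = -9.0 K, ΔS = +2.17 psu (deep − shallow).
Δρ/ρ₀ = −αΔT + βΔS = 1.35 × 10⁻³ + 1.6709 × 10⁻³ = 3.0209 × 10⁻³, so Δρ ≈ 3.096 kg m⁻³.
N² = (g/ρ₀)·Δρ/Δz = g·(Δρ/ρ₀)/Δz = 9.8 × 3.0209 × 10⁻³ / 72 = 4.1118 × 10⁻⁴ s⁻².
N = √(4.1118 × 10⁻⁴) = 0.020278 rad s⁻¹ → T = 2π/N = 309.85 s = 5.1642 min ≈ 5.16 min.

5.16 min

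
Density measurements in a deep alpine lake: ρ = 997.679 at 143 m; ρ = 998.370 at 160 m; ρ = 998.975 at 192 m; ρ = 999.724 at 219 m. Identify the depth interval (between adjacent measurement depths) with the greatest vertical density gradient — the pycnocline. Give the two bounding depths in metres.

143–160 m

Compute the density gradient over each adjacent pair:
  143–160 m: Δρ/Δz = 0.691/17 = 0.041 kg m⁻⁴
  160–192 m: Δρ/Δz = 0.605/32 = 0.019 kg m⁻⁴
  192–219 m: Δρ/Δz = 0.749/27 = 0.028 kg m⁻⁴
The largest gradient is in the 143–160 m interval — the pycnocline.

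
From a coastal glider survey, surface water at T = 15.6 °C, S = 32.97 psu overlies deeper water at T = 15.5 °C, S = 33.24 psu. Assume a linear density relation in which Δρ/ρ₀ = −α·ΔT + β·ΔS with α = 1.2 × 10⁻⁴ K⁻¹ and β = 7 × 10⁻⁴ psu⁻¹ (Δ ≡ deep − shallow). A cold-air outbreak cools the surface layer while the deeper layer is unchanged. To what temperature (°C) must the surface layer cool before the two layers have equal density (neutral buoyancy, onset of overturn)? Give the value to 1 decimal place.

Neutral buoyancy requires Δρ = 0, i.e. −α(T_deep − T_surf′) + β(S_deep − S_surf) = 0.
T_surf′ = T_deep − (β/α)·ΔS = 15.5 − (7 × 10⁻⁴/1.2 × 10⁻⁴)·(+0.27) = 13.925 °C.
Cooling required: 15.6 − (13.925) = 1.675 °C.

13.9 °C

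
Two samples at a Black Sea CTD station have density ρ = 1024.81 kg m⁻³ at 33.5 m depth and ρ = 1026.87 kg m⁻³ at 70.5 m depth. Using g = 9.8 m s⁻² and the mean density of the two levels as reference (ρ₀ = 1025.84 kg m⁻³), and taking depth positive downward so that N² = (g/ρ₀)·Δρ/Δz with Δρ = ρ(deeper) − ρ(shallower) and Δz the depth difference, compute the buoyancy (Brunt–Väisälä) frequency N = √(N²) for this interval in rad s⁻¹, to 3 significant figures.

0.0231 rad s⁻¹

Δρ = 1026.87 − 1024.81 = 2.06 kg m⁻³ over Δz = 70.5 − 33.5 = 37 m.
N² = (9.8/1025.84) × (2.06/37) = 5.3188 × 10⁻⁴ s⁻².
N = √(5.3188 × 10⁻⁴) = 0.023063 rad s⁻¹ ≈ 0.0231 rad s⁻¹.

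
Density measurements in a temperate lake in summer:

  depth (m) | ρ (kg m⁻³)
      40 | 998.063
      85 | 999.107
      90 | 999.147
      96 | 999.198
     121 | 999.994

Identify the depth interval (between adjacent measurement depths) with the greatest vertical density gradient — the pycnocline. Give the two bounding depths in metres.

96–121 m

Compute the density gradient over each adjacent pair:
  40–85 m: Δρ/Δz = 1.044/45 = 0.023 kg m⁻⁴
  85–90 m: Δρ/Δz = 0.040/5 = 8.0 × 10⁻³ kg m⁻⁴
  90–96 m: Δρ/Δz = 0.051/6 = 8.5 × 10⁻³ kg m⁻⁴
  96–121 m: Δρ/Δz = 0.796/25 = 0.032 kg m⁻⁴
The largest gradient is in the 96–121 m interval — the pycnocline.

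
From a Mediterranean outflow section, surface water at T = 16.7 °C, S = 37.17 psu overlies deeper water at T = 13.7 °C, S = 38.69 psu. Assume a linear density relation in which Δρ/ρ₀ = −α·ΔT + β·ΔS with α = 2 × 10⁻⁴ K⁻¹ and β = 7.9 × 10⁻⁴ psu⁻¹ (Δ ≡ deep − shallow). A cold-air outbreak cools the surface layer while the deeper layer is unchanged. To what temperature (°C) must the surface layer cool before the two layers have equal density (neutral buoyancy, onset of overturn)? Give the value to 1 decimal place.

Neutral buoyancy requires Δρ = 0, i.e. −α(T_deep − T_surf′) + β(S_deep − S_surf) = 0.
T_surf′ = T_deep − (β/α)·ΔS = 13.7 − (7.9 × 10⁻⁴/2 × 10⁻⁴)·(+1.52) = 7.696 °C.
Cooling required: 16.7 − (7.696) = 9.004 °C.

7.7 °C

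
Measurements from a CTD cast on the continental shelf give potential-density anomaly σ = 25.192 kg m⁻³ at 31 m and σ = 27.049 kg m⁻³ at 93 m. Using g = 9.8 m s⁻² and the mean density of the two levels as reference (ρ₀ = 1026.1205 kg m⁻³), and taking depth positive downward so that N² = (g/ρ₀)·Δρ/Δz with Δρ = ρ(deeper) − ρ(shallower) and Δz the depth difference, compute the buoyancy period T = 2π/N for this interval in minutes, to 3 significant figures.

6.19 min

Δρ = 1027.049 − 1025.192 = 1.857 kg m⁻³ over Δz = 93 − 31 = 62 m.
N² = (9.8/1026.1205) × (1.857/62) = 2.8605 × 10⁻⁴ s⁻².
N = √(2.8605 × 10⁻⁴) = 0.016913 rad s⁻¹, so T = 2π/N = 371.50 s = 6.1917 min ≈ 6.19 min.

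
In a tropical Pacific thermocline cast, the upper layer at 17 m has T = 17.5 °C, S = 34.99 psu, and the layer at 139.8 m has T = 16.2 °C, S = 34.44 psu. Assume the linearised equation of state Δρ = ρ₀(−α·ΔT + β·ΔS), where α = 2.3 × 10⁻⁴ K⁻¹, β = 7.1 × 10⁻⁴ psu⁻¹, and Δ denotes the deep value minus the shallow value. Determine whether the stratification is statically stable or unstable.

unstable

ΔT = 16.2 − 17.5 = -1.3 K and ΔS = 34.44 − 34.99 = -0.55 psu (deep − shallow).
−αΔT = 2.99 × 10⁻⁴; βΔS = -3.905 × 10⁻⁴; sum Δρ/ρ₀ = -9.15 × 10⁻⁵.
Δρ/ρ₀ < 0, so Δρ < 0: deeper water is lighter → statically unstable; the column would overturn.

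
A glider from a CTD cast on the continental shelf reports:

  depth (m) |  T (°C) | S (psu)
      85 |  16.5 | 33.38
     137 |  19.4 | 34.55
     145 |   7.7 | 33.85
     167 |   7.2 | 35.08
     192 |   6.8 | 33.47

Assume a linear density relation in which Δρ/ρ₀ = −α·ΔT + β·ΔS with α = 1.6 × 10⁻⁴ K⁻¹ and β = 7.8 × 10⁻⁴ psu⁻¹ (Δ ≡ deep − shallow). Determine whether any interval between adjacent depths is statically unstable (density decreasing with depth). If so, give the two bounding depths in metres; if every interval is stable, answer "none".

Evaluate Δρ/ρ₀ = −αΔT + βΔS across each adjacent pair:
  85–137 m: −αΔT+βΔS = −(1.6 × 10⁻⁴)(+2.9)+(7.8 × 10⁻⁴)(+1.17) = 4.5 × 10⁻⁴ → stable
  137–145 m: −αΔT+βΔS = −(1.6 × 10⁻⁴)(-11.7)+(7.8 × 10⁻⁴)(-0.70) = 1.3 × 10⁻³ → stable
  145–167 m: −αΔT+βΔS = −(1.6 × 10⁻⁴)(-0.5)+(7.8 × 10⁻⁴)(+1.23) = 1.0 × 10⁻³ → stable
  167–192 m: −αΔT+βΔS = −(1.6 × 10⁻⁴)(-0.4)+(7.8 × 10⁻⁴)(-1.61) = -1.2 × 10⁻³ → UNSTABLE
The 167–192 m interval has Δρ < 0: lighter water underlies denser water.

167–192 m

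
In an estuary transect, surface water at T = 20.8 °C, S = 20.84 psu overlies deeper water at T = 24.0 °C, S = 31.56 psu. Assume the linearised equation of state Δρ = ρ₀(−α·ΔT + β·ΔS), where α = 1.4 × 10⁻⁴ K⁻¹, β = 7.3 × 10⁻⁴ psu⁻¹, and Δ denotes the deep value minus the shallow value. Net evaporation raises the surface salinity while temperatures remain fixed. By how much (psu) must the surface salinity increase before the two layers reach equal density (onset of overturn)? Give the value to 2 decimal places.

10.11 psu

Neutral buoyancy requires −α(T_deep − T_surf) + β(S_deep − S_surf′) = 0.
S_surf′ = S_deep − (α/β)·ΔT = 31.56 − (1.4 × 10⁻⁴/7.3 × 10⁻⁴)·(+3.2) = 30.9463 psu.
Increase required: 30.9463 − 20.84 = 10.1063 psu.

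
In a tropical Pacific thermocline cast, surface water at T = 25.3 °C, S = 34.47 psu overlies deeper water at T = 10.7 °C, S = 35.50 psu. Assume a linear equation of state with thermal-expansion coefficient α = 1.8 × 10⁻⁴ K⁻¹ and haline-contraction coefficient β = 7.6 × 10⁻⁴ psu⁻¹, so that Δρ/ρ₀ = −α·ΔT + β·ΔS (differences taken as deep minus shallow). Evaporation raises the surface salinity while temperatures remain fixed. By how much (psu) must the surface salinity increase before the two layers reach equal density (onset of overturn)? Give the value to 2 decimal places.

4.49 psu

Neutral buoyancy requires −α(T_deep − T_surf) + β(S_deep − S_surf′) = 0.
S_surf′ = S_deep − (α/β)·ΔT = 35.50 − (1.8 × 10⁻⁴/7.6 × 10⁻⁴)·(-14.6) = 38.9579 psu.
Increase required: 38.9579 − 34.47 = 4.4879 psu.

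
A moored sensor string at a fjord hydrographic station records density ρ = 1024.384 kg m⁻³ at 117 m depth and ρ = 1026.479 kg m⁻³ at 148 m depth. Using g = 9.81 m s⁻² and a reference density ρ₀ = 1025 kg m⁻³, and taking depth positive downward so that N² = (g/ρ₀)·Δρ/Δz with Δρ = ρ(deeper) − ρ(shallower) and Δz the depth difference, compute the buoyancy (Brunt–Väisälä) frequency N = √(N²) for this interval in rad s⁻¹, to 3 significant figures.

0.0254 rad s⁻¹

Δρ = 1026.479 − 1024.384 = 2.095 kg m⁻³ over Δz = 148 − 117 = 31 m.
N² = (9.81/1025) × (2.095/31) = 6.4680 × 10⁻⁴ s⁻².
N = √(6.4680 × 10⁻⁴) = 0.025432 rad s⁻¹ ≈ 0.0254 rad s⁻¹.
Since Δρ > 0 the layer is stably stratified.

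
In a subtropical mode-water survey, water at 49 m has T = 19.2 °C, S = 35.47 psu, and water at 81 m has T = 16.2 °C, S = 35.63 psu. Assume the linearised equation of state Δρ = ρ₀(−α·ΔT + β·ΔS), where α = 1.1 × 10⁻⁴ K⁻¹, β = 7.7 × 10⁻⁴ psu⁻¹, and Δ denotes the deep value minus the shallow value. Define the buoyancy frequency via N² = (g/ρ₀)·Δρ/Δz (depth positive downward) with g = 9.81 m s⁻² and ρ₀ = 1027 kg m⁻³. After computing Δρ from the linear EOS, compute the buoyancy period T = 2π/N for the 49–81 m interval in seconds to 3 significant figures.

533 s

ΔT = -3.0 K, ΔS = +0.16 psu (deep − shallow).
Δρ/ρ₀ = −αΔT + βΔS = 3.30 × 10⁻⁴ + 1.232 × 10⁻⁴ = 4.532 × 10⁻⁴, so Δρ ≈ 0.4654 kg m⁻³.
N² = (g/ρ₀)·Δρ/Δz = g·(Δρ/ρ₀)/Δz = 9.81 × 4.532 × 10⁻⁴ / 32 = 1.3893 × 10⁻⁴ s⁻².
N = √(1.3893 × 10⁻⁴) = 0.011787 rad s⁻¹ → T = 2π/N = 533.06 s ≈ 533 s.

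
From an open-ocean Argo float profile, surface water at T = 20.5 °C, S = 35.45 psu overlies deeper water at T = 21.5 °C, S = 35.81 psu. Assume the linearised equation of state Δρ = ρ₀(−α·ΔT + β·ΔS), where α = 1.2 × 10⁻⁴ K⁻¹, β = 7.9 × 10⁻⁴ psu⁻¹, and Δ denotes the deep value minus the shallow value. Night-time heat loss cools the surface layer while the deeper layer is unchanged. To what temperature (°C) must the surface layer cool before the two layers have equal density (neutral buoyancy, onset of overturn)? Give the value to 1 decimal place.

Neutral buoyancy requires Δρ = 0, i.e. −α(T_deep − T_surf′) + β(S_deep − S_surf) = 0.
T_surf′ = T_deep − (β/α)·ΔS = 21.5 − (7.9 × 10⁻⁴/1.2 × 10⁻⁴)·(+0.36) = 19.130 °C.
Cooling required: 20.5 − (19.130) = 1.370 °C.

19.1 °C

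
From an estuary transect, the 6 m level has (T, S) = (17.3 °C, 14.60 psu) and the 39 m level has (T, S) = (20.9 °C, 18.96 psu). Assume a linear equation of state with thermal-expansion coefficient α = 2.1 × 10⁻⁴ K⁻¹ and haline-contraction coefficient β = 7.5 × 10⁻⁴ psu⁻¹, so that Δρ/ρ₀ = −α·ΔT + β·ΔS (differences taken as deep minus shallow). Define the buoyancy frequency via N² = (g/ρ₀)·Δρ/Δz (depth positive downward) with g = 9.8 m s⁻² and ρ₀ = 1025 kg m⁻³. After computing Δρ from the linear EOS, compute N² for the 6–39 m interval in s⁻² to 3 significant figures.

ΔT = +3.6 K, ΔS = +4.36 psu (deep − shallow).
Δρ/ρ₀ = −αΔT + βΔS = -7.56 × 10⁻⁴ + 3.27 × 10⁻³ = 2.514 × 10⁻³, so Δρ ≈ 2.577 kg m⁻³.
N² = (g/ρ₀)·Δρ/Δz = g·(Δρ/ρ₀)/Δz = 9.8 × 2.514 × 10⁻³ / 33 = 7.4658 × 10⁻⁴ s⁻² ≈ 7.47 × 10⁻⁴ s⁻².

7.47 × 10⁻⁴ s⁻²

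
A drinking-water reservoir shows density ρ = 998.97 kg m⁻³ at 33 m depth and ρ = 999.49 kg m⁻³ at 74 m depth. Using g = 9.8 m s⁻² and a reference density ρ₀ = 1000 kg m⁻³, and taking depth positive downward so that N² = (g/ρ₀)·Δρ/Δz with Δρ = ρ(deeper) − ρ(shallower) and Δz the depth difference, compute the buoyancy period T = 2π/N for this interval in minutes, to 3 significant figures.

9.39 min

Δρ = 999.49 − 998.97 = 0.52 kg m⁻³ over Δz = 74 − 33 = 41 m.
N² = (9.8/1000) × (0.52/41) = 1.2429 × 10⁻⁴ s⁻².
N = √(1.2429 × 10⁻⁴) = 0.011149 rad s⁻¹, so T = 2π/N = 563.56 s = 9.3927 min ≈ 9.39 min.
Since Δρ > 0 the layer is stably stratified.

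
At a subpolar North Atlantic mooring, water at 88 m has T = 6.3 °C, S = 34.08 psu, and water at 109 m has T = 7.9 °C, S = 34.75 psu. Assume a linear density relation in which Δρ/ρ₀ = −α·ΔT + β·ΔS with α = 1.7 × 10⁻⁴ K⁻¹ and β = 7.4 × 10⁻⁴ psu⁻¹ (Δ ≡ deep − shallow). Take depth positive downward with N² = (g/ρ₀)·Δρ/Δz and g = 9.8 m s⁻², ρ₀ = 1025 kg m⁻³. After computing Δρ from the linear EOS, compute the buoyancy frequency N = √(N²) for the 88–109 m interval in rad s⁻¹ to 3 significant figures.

0.0102 rad s⁻¹

ΔT = +1.6 K, ΔS = +0.67 psu (deep − shallow).
Δρ/ρ₀ = −αΔT + βΔS = -2.72 × 10⁻⁴ + 4.958 × 10⁻⁴ = 2.238 × 10⁻⁴, so Δρ ≈ 0.2294 kg m⁻³.
N² = (g/ρ₀)·Δρ/Δz = g·(Δρ/ρ₀)/Δz = 9.8 × 2.238 × 10⁻⁴ / 21 = 1.0444 × 10⁻⁴ s⁻².
N = √(1.0444 × 10⁻⁴) = 0.010220 rad s⁻¹ ≈ 0.0102 rad s⁻¹.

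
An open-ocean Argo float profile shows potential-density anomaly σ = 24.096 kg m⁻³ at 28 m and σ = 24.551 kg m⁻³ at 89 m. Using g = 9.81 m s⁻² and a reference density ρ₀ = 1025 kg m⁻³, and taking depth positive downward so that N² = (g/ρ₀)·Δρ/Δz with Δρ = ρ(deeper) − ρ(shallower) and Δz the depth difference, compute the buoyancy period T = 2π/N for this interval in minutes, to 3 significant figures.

Δρ = 1024.551 − 1024.096 = 0.455 kg m⁻³ over Δz = 89 − 28 = 61 m.
N² = (9.81/1025) × (0.455/61) = 7.1388 × 10⁻⁵ s⁻².
N = √(7.1388 × 10⁻⁵) = 8.4491 × 10⁻³ rad s⁻¹, so T = 2π/N = 743.65 s = 12.394 min ≈ 12.4 min.

12.4 min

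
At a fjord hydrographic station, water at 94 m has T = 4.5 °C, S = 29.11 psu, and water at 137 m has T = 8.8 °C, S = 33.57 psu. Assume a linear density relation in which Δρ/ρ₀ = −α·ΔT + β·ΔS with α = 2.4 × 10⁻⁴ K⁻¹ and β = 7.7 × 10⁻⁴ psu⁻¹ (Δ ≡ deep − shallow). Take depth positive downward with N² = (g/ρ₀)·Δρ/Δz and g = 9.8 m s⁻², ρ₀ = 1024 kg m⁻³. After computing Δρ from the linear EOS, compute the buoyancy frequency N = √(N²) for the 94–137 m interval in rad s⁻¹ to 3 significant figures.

ΔT = +4.3 K, ΔS = +4.46 psu (deep − shallow).
Δρ/ρ₀ = −αΔT + βΔS = -1.032 × 10⁻³ + 3.4342 × 10⁻³ = 2.4022 × 10⁻³, so Δρ ≈ 2.460 kg m⁻³.
N² = (g/ρ₀)·Δρ/Δz = g·(Δρ/ρ₀)/Δz = 9.8 × 2.4022 × 10⁻³ / 43 = 5.4748 × 10⁻⁴ s⁻².
N = √(5.4748 × 10⁻⁴) = 0.023398 rad s⁻¹ ≈ 0.0234 rad s⁻¹.

0.0234 rad s⁻¹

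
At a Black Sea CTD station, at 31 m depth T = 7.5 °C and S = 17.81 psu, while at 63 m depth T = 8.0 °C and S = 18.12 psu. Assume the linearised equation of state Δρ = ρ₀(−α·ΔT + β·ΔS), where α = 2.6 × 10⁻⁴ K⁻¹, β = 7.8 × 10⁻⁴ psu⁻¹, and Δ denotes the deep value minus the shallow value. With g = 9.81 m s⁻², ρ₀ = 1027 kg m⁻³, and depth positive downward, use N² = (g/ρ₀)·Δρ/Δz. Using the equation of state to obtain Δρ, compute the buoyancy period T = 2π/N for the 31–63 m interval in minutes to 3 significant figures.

ΔT = +0.5 K, ΔS = +0.31 psu (deep − shallow).
Δρ/ρ₀ = −αΔT + βΔS = -1.30 × 10⁻⁴ + 2.418 × 10⁻⁴ = 1.118 × 10⁻⁴, so Δρ ≈ 0.1148 kg m⁻³.
N² = (g/ρ₀)·Δρ/Δz = g·(Δρ/ρ₀)/Δz = 9.81 × 1.118 × 10⁻⁴ / 32 = 3.4274 × 10⁻⁵ s⁻².
N = √(3.4274 × 10⁻⁵) = 5.8544 × 10⁻³ rad s⁻¹ → T = 2π/N = 1.0732 × 10³ s = 17.887 min ≈ 17.9 min.

17.9 min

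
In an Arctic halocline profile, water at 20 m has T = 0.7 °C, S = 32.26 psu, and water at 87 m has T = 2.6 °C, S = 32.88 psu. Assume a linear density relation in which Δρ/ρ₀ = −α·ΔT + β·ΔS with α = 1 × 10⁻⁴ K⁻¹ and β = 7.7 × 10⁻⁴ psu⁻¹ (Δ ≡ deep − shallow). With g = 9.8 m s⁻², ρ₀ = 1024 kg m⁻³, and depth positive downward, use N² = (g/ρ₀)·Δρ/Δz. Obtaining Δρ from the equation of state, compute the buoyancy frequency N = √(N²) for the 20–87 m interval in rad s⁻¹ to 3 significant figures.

6.48 × 10⁻³ rad s⁻¹

ΔT = +1.9 K, ΔS = +0.62 psu (deep − shallow).
Δρ/ρ₀ = −αΔT + βΔS = -1.90 × 10⁻⁴ + 4.774 × 10⁻⁴ = 2.874 × 10⁻⁴, so Δρ ≈ 0.2943 kg m⁻³.
N² = (g/ρ₀)·Δρ/Δz = g·(Δρ/ρ₀)/Δz = 9.8 × 2.874 × 10⁻⁴ / 67 = 4.2038 × 10⁻⁵ s⁻².
N = √(4.2038 × 10⁻⁵) = 6.4837 × 10⁻³ rad s⁻¹ ≈ 6.48 × 10⁻³ rad s⁻¹.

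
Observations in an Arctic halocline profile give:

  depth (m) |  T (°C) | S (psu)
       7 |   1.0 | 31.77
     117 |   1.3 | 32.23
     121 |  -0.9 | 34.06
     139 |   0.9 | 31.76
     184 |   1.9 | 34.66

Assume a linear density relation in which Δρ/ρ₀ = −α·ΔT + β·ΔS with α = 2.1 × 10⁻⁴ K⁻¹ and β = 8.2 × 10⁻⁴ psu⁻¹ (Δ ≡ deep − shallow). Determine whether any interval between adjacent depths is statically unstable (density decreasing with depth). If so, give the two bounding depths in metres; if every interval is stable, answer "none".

Evaluate Δρ/ρ₀ = −αΔT + βΔS across each adjacent pair:
  7–117 m: −αΔT+βΔS = −(2.1 × 10⁻⁴)(+0.3)+(8.2 × 10⁻⁴)(+0.46) = 3.1 × 10⁻⁴ → stable
  117–121 m: −αΔT+βΔS = −(2.1 × 10⁻⁴)(-2.2)+(8.2 × 10⁻⁴)(+1.83) = 2.0 × 10⁻³ → stable
  121–139 m: −αΔT+βΔS = −(2.1 × 10⁻⁴)(+1.8)+(8.2 × 10⁻⁴)(-2.30) = -2.3 × 10⁻³ → UNSTABLE
  139–184 m: −αΔT+βΔS = −(2.1 × 10⁻⁴)(+1.0)+(8.2 × 10⁻⁴)(+2.90) = 2.2 × 10⁻³ → stable
The 121–139 m interval has Δρ < 0: lighter water underlies denser water.

121–139 m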